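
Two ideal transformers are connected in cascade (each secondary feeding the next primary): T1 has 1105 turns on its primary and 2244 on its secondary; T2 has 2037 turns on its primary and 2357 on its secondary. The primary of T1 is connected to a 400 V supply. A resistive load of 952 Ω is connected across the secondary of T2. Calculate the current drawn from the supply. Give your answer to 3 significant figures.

After T1: V = 400.00 × 2244/1105 = 812.31 V.
After T2: V = 812.31 × 2357/2037 = 939.92 V.
I_load = 939.92/952 = 0.98731 A, so P_out = 939.92 × 0.98731 = 927.99 W.
All ideal ⇒ P_in = P_out, so I_supply = 927.99/400 = 2.32 A.

I_supply ≈ 2.32 A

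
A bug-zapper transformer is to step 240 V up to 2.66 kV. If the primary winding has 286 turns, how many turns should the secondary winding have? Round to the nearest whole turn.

N_s = 3170 turns

N_s/N_p = V_s/V_p, so N_s = 286 × 2660/240 = 3169.8 ≈ 3170 turns.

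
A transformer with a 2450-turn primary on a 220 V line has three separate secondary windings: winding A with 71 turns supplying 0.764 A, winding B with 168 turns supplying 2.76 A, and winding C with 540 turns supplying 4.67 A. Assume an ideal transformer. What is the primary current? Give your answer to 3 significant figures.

V_A = 220 × 71/2450 = 6.3755 V; V_B = 220 × 168/2450 = 15.086 V; V_C = 220 × 540/2450 = 48.490 V.
P_out = V_A I_A + V_B I_B + V_C I_C = 6.3755×0.764 + 15.086×2.76 + 48.490×4.67 = 4.8709 + 41.637 + 226.45 = 272.95 W.
Ideal ⇒ P_in = P_out, so I_p = P_out/V_p = 272.95/220 = 1.24 A.

I_p ≈ 1.24 A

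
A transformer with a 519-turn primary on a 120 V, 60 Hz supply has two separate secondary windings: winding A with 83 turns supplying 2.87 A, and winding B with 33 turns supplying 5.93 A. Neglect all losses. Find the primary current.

V_A = 120 × 83/519 = 19.191 V; V_B = 120 × 33/519 = 7.6301 V.
P_out = V_A I_A + V_B I_B = 19.191×2.87 + 7.6301×5.93 = 55.077 + 45.246 = 100.32 W.
Ideal ⇒ P_in = P_out, so I_p = P_out/V_p = 100.32/120 = 0.836 A.

I_p ≈ 0.836 A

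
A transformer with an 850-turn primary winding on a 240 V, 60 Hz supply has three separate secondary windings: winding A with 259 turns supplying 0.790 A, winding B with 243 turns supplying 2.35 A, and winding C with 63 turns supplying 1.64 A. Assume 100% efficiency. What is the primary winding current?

I_p ≈ 1.03 A

V_A = 240 × 259/850 = 73.129 V; V_B = 240 × 243/850 = 68.612 V; V_C = 240 × 63/850 = 17.788 V.
P_out = V_A I_A + V_B I_B + V_C I_C = 73.129×0.790 + 68.612×2.35 + 17.788×1.64 = 57.772 + 161.24 + 29.173 = 248.18 W.
Ideal ⇒ P_in = P_out, so I_p = P_out/V_p = 248.18/240 = 1.03 A.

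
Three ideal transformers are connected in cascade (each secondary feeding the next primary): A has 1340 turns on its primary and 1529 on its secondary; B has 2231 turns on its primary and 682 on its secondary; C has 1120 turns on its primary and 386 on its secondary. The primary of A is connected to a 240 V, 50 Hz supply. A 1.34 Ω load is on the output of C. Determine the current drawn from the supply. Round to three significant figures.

I_supply ≈ 2.59 A

Secondary of A: V = 240.00 × 1529/1340 = 273.85 V.
Secondary of B: V = 273.85 × 682/2231 = 83.714 V.
Secondary of C: V = 83.714 × 386/1120 = 28.851 V.
I_load = 28.851/1.34 = 21.531 A, so P_out = 28.851 × 21.531 = 621.20 W.
All ideal ⇒ P_in = P_out, so I_supply = 621.20/240 = 2.59 A.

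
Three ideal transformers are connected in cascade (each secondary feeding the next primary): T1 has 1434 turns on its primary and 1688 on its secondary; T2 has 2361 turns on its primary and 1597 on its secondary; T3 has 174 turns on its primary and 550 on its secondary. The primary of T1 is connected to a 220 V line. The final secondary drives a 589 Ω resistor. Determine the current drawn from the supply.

Secondary of T1: V = 220.00 × 1688/1434 = 258.97 V.
Secondary of T2: V = 258.97 × 1597/2361 = 175.17 V.
Secondary of T3: V = 175.17 × 550/174 = 553.69 V.
I_load = 553.69/589 = 0.94005 A, so P_out = 553.69 × 0.94005 = 520.50 W.
All ideal ⇒ P_in = P_out, so I_supply = 520.50/220 = 2.37 A.

I_supply ≈ 2.37 A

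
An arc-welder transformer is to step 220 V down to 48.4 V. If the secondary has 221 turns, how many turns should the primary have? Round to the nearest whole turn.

N_p/N_s = V_p/V_s, so N_p = 221 × 220/48.4 = 1004.5 ≈ 1005 turns.

N_p = 1005 turns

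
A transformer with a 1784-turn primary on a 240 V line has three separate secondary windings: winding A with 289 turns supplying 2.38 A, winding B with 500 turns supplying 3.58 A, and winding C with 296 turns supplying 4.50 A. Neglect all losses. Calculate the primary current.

I_p ≈ 2.14 A

V_A = 240 × 289/1784 = 38.879 V; V_B = 240 × 500/1784 = 67.265 V; V_C = 240 × 296/1784 = 39.821 V.
P_out = V_A I_A + V_B I_B + V_C I_C = 38.879×2.38 + 67.265×3.58 + 39.821×4.50 = 92.532 + 240.81 + 179.19 = 512.53 W.
Ideal ⇒ P_in = P_out, so I_p = P_out/V_p = 512.53/240 = 2.14 A.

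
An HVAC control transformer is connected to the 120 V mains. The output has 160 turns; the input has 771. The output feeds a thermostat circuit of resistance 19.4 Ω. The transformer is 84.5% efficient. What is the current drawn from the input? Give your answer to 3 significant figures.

V_out = 120 × 160/771 = 24.903 V.
I_out = V_out/R = 24.903/19.4 = 1.2836 A.
P_out = V_out I_out = 24.903 × 1.2836 = 31.966 W.
P_in = P_out/η = 31.966/0.845 = 37.830 W.
I_in = P_in/V_in = 37.830/120 = 0.315 A.

I_in ≈ 0.315 A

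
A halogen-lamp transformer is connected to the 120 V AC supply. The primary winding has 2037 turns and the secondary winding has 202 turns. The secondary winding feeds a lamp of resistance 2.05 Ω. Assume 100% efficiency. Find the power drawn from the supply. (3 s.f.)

P ≈ 69.1 W

V_s = V_p × N_s/N_p = 120 × 202/2037 = 11.900 V.
I_s = V_s/R = 11.900/2.05 = 5.8048 A.
I_p = I_s × N_s/N_p = 5.8048 × 202/2037 = 0.57564 A.
P = V_p I_p = 120 × 0.57564 = 69.1 W.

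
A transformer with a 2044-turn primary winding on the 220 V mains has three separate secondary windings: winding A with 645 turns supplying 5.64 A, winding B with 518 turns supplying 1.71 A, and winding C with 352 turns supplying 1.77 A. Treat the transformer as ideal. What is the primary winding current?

V_A = 220 × 645/2044 = 69.423 V; V_B = 220 × 518/2044 = 55.753 V; V_C = 220 × 352/2044 = 37.886 V.
P_out = V_A I_A + V_B I_B + V_C I_C = 69.423×5.64 + 55.753×1.71 + 37.886×1.77 = 391.54 + 95.338 + 67.059 = 553.94 W.
Ideal ⇒ P_in = P_out, so I_p = P_out/V_p = 553.94/220 = 2.52 A.

I_p ≈ 2.52 A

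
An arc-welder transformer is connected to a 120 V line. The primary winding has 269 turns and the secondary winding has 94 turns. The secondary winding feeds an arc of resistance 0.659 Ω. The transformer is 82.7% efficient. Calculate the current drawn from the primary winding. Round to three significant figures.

V_s = 120 × 94/269 = 41.933 V.
I_s = V_s/R = 41.933/0.659 = 63.631 A.
P_out = V_s I_s = 41.933 × 63.631 = 2668.3 W.
P_in = P_out/η = 2668.3/0.827 = 3226.4 W.
I_p = P_in/V_p = 3226.4/120 = 26.9 A.

I_p ≈ 26.9 A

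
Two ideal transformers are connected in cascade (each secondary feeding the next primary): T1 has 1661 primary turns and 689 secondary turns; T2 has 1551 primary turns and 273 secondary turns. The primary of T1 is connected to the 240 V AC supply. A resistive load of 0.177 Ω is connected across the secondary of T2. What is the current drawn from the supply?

Secondary of T1: V = 240.00 × 689/1661 = 99.554 V.
Secondary of T2: V = 99.554 × 273/1551 = 17.523 V.
I_load = 17.523/0.177 = 99.001 A, so P_out = 17.523 × 99.001 = 1734.8 W.
All ideal ⇒ P_in = P_out, so I_supply = 1734.8/240 = 7.23 A.

I_supply ≈ 7.23 A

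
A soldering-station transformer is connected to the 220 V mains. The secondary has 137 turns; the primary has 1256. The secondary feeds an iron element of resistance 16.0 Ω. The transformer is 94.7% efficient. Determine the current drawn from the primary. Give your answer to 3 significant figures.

V_s = 220 × 137/1256 = 23.997 V.
I_s = V_s/R = 23.997/16.0 = 1.4998 A.
P_out = V_s I_s = 23.997 × 1.4998 = 35.990 W.
P_in = P_out/η = 35.990/0.947 = 38.005 W.
I_p = P_in/V_p = 38.005/220 = 0.173 A.

I_p ≈ 0.173 A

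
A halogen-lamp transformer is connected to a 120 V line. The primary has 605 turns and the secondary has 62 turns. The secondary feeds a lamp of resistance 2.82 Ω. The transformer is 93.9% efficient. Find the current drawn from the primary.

I_p ≈ 0.476 A

V_s = 120 × 62/605 = 12.298 V.
I_s = V_s/R = 12.298/2.82 = 4.3608 A.
P_out = V_s I_s = 12.298 × 4.3608 = 53.627 W.
P_in = P_out/η = 53.627/0.939 = 57.111 W.
I_p = P_in/V_p = 57.111/120 = 0.476 A.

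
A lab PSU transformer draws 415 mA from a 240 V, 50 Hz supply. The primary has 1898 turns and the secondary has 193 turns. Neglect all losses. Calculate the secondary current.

I_s/I_p = N_p/N_s, so I_s = 0.415 × 1898/193 = 4.08 A.

I_s ≈ 4.08 A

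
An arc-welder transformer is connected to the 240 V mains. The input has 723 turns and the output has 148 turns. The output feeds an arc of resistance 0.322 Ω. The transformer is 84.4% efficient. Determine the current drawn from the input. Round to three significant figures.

V_out = 240 × 148/723 = 49.129 V.
I_out = V_out/R = 49.129/0.322 = 152.57 A.
P_out = V_out I_out = 49.129 × 152.57 = 7495.7 W.
P_in = P_out/η = 7495.7/0.844 = 8881.2 W.
I_in = P_in/V_in = 8881.2/240 = 37.0 A.

I_in ≈ 37.0 A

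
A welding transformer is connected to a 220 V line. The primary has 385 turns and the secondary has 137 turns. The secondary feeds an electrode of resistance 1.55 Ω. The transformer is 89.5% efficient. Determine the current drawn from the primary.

I_p ≈ 20.1 A

V_s = 220 × 137/385 = 78.286 V.
I_s = V_s/R = 78.286/1.55 = 50.507 A.
P_out = V_s I_s = 78.286 × 50.507 = 3954.0 W.
P_in = P_out/η = 3954.0/0.895 = 4417.8 W.
I_p = P_in/V_p = 4417.8/220 = 20.1 A.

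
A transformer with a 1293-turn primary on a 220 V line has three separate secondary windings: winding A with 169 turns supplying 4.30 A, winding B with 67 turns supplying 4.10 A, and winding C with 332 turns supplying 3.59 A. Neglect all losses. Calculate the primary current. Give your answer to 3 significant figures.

V_A = 220 × 169/1293 = 28.755 V; V_B = 220 × 67/1293 = 11.400 V; V_C = 220 × 332/1293 = 56.489 V.
P_out = V_A I_A + V_B I_B + V_C I_C = 28.755×4.30 + 11.400×4.10 + 56.489×3.59 = 123.65 + 46.739 + 202.79 = 373.18 W.
Ideal ⇒ P_in = P_out, so I_p = P_out/V_p = 373.18/220 = 1.70 A.

I_p ≈ 1.70 A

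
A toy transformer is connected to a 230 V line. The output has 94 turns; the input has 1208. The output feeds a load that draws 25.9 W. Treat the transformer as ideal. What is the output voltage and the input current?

V_out ≈ 17.9 V, I_in ≈ 0.113 A

V_out = V_in × N_out/N_in = 230 × 94/1208 = 17.897 V.
I_out = P/V_out = 25.9/17.897 = 1.4471 A.
I_in = I_out × N_out/N_in = 1.4471 × 94/1208 = 0.113 A.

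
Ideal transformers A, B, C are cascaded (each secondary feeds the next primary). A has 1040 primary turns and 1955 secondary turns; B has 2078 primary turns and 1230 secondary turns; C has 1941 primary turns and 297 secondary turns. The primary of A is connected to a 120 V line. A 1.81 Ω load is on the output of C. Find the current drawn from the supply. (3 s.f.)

After A: V = 120.00 × 1955/1040 = 225.58 V.
After B: V = 225.58 × 1230/2078 = 133.52 V.
After C: V = 133.52 × 297/1941 = 20.431 V.
I_load = 20.431/1.81 = 11.288 A, so P_out = 20.431 × 11.288 = 230.62 W.
All ideal ⇒ P_in = P_out, so I_supply = 230.62/120 = 1.92 A.

I_supply ≈ 1.92 A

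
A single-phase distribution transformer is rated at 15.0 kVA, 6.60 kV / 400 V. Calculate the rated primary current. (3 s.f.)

I_p = S/V_p = 15000/6600 = 2.27 A.

I_p ≈ 2.27 A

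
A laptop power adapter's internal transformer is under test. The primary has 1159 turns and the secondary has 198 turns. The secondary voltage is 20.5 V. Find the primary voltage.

V_p/V_s = N_p/N_s, so V_p = 20.5 × 1159/198 = 120 V.

V_p ≈ 120 V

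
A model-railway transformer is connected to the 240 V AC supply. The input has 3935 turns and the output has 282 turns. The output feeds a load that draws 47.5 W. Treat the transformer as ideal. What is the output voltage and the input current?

V_out = V_in × N_out/N_in = 240 × 282/3935 = 17.199 V.
I_out = P/V_out = 47.5/17.199 = 2.7617 A.
I_in = I_out × N_out/N_in = 2.7617 × 282/3935 = 0.198 A.

V_out ≈ 17.2 V, I_in ≈ 0.198 A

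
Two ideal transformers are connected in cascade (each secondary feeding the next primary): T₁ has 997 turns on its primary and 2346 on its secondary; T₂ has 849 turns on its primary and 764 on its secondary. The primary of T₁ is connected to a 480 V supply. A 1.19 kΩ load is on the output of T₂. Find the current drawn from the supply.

Secondary of T₁: V = 480.00 × 2346/997 = 1129.5 V.
Secondary of T₂: V = 1129.5 × 764/849 = 1016.4 V.
I_load = 1016.4/1190 = 0.85411 A, so P_out = 1016.4 × 0.85411 = 868.11 W.
All ideal ⇒ P_in = P_out, so I_supply = 868.11/480 = 1.81 A.

I_supply ≈ 1.81 A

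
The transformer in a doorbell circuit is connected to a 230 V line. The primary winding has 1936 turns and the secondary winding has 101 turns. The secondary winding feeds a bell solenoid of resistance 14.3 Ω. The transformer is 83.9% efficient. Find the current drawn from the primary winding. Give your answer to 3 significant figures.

I_p ≈ 0.0522 A

V_s = 230 × 101/1936 = 11.999 V.
I_s = V_s/R = 11.999/14.3 = 0.83909 A.
P_out = V_s I_s = 11.999 × 0.83909 = 10.068 W.
P_in = P_out/η = 10.068/0.839 = 12.000 W.
I_p = P_in/V_p = 12.000/230 = 0.0522 A.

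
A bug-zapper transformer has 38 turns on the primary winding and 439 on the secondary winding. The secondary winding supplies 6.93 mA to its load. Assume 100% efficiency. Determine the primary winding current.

For an ideal transformer I_p/I_s = N_s/N_p, so I_p = 0.00693 × 439/38 = 0.0801 A.

I_p ≈ 0.0801 A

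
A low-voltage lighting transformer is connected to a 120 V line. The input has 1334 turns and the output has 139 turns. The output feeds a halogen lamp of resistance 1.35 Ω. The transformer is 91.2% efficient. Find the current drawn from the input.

I_in ≈ 1.06 A

V_out = 120 × 139/1334 = 12.504 V.
I_out = V_out/R = 12.504/1.35 = 9.2620 A.
P_out = V_out I_out = 12.504 × 9.2620 = 115.81 W.
P_in = P_out/η = 115.81/0.912 = 126.98 W.
I_in = P_in/V_in = 126.98/120 = 1.06 A.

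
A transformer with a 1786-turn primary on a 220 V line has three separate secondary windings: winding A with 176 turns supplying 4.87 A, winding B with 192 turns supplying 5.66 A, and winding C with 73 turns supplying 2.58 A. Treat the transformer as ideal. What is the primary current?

I_p ≈ 1.19 A

V_A = 220 × 176/1786 = 21.680 V; V_B = 220 × 192/1786 = 23.651 V; V_C = 220 × 73/1786 = 8.9922 V.
P_out = V_A I_A + V_B I_B + V_C I_C = 21.680×4.87 + 23.651×5.66 + 8.9922×2.58 = 105.58 + 133.86 + 23.200 = 262.64 W.
Ideal ⇒ P_in = P_out, so I_p = P_out/V_p = 262.64/220 = 1.19 A.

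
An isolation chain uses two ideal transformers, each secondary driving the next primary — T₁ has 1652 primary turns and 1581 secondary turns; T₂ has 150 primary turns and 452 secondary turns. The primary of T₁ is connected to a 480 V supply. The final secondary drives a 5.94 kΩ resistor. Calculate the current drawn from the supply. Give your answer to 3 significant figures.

After T₁: V = 480.00 × 1581/1652 = 459.37 V.
After T₂: V = 459.37 × 452/150 = 1384.2 V.
I_load = 1384.2/5940 = 0.23304 A, so P_out = 1384.2 × 0.23304 = 322.58 W.
All ideal ⇒ P_in = P_out, so I_supply = 322.58/480 = 0.672 A.

I_supply ≈ 0.672 A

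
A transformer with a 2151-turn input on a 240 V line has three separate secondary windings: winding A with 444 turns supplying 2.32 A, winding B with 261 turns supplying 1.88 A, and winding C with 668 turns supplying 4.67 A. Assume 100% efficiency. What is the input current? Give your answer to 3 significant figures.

I_in ≈ 2.16 A

V_A = 240 × 444/2151 = 49.540 V; V_B = 240 × 261/2151 = 29.121 V; V_C = 240 × 668/2151 = 74.533 V.
P_out = V_A I_A + V_B I_B + V_C I_C = 49.540×2.32 + 29.121×1.88 + 74.533×4.67 = 114.93 + 54.748 + 348.07 = 517.75 W.
Ideal ⇒ P_in = P_out, so I_in = P_out/V_in = 517.75/240 = 2.16 A.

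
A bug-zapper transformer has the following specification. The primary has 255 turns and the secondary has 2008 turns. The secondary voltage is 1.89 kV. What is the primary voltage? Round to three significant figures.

V_p ≈ 240 V

V_p/V_s = N_p/N_s, so V_p = 1890 × 255/2008 = 240 V.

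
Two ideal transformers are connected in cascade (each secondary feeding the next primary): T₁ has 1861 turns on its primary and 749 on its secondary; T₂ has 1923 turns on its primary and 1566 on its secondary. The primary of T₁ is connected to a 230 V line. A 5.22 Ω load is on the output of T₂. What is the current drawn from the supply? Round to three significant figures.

Secondary of T₁: V = 230.00 × 749/1861 = 92.569 V.
Secondary of T₂: V = 92.569 × 1566/1923 = 75.383 V.
I_load = 75.383/5.22 = 14.441 A, so P_out = 75.383 × 14.441 = 1088.6 W.
All ideal ⇒ P_in = P_out, so I_supply = 1088.6/230 = 4.73 A.

I_supply ≈ 4.73 A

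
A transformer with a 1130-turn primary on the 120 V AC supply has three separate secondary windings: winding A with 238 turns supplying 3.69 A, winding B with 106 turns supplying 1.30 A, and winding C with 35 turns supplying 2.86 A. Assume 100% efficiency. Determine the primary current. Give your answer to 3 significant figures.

I_p ≈ 0.988 A

V_A = 120 × 238/1130 = 25.274 V; V_B = 120 × 106/1130 = 11.257 V; V_C = 120 × 35/1130 = 3.7168 V.
P_out = V_A I_A + V_B I_B + V_C I_C = 25.274×3.69 + 11.257×1.30 + 3.7168×2.86 = 93.262 + 14.634 + 10.630 = 118.53 W.
Ideal ⇒ P_in = P_out, so I_p = P_out/V_p = 118.53/120 = 0.988 A.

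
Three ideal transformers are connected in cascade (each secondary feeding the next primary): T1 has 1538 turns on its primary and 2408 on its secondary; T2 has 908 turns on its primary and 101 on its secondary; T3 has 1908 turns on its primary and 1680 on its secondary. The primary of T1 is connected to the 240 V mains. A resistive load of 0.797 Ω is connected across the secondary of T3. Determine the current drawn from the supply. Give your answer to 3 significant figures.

Secondary of T1: V = 240.00 × 2408/1538 = 375.76 V.
Secondary of T2: V = 375.76 × 101/908 = 41.797 V.
Secondary of T3: V = 41.797 × 1680/1908 = 36.803 V.
I_load = 36.803/0.797 = 46.176 A, so P_out = 36.803 × 46.176 = 1699.4 W.
All ideal ⇒ P_in = P_out, so I_supply = 1699.4/240 = 7.08 A.

I_supply ≈ 7.08 A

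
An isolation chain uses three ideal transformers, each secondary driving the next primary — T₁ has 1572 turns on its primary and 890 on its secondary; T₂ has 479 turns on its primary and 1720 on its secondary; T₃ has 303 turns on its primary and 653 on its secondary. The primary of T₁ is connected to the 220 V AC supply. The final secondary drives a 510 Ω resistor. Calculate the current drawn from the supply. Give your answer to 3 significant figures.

Secondary of T₁: V = 220.00 × 890/1572 = 124.55 V.
Secondary of T₂: V = 124.55 × 1720/479 = 447.25 V.
Secondary of T₃: V = 447.25 × 653/303 = 963.88 V.
I_load = 963.88/510 = 1.8900 A, so P_out = 963.88 × 1.8900 = 1821.7 W.
All ideal ⇒ P_in = P_out, so I_supply = 1821.7/220 = 8.28 A.

I_supply ≈ 8.28 A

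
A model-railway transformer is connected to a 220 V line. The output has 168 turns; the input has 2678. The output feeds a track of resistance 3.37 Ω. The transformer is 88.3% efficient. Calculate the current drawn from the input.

I_in ≈ 0.291 A

V_out = 220 × 168/2678 = 13.801 V.
I_out = V_out/R = 13.801/3.37 = 4.0954 A.
P_out = V_out I_out = 13.801 × 4.0954 = 56.521 W.
P_in = P_out/η = 56.521/0.883 = 64.011 W.
I_in = P_in/V_in = 64.011/220 = 0.291 A.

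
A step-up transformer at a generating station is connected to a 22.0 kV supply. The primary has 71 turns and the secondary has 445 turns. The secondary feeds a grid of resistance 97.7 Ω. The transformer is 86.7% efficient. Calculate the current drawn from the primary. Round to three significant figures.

V_s = 22000 × 445/71 = 137890 V.
I_s = V_s/R = 137890/97.7 = 1411.3 A.
P_out = V_s I_s = 137890 × 1411.3 = 1.9461×10^8 W.
P_in = P_out/η = 1.9461×10^8/0.867 = 2.2446×10^8 W.
I_p = P_in/V_p = 2.2446×10^8/22000 = 10200 A.

I_p ≈ 10200 A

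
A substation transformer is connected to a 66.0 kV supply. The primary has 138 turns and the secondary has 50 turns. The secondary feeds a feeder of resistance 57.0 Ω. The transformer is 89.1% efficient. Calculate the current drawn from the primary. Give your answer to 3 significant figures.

I_p ≈ 171 A

V_s = 66000 × 50/138 = 23913 V.
I_s = V_s/R = 23913/57.0 = 419.53 A.
P_out = V_s I_s = 23913 × 419.53 = 1.0032×10^7 W.
P_in = P_out/η = 1.0032×10^7/0.891 = 1.1259×10^7 W.
I_p = P_in/V_p = 1.1259×10^7/66000 = 171 A.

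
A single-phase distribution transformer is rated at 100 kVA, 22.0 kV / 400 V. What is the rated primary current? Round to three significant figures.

I_p = S/V_p = 100000/22000 = 4.55 A.

I_p ≈ 4.55 A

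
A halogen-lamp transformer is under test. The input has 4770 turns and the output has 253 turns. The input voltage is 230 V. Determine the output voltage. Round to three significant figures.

V_out ≈ 12.2 V

V_out/V_in = N_out/N_in, so V_out = 230 × 253/4770 = 12.2 V.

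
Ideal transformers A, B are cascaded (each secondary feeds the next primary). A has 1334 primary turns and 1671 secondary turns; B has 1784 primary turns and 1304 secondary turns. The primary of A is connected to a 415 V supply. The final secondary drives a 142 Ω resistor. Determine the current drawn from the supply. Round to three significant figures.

I_supply ≈ 2.45 A

Secondary of A: V = 415.00 × 1671/1334 = 519.84 V.
Secondary of B: V = 519.84 × 1304/1784 = 379.97 V.
I_load = 379.97/142 = 2.6759 A, so P_out = 379.97 × 2.6759 = 1016.8 W.
All ideal ⇒ P_in = P_out, so I_supply = 1016.8/415 = 2.45 A.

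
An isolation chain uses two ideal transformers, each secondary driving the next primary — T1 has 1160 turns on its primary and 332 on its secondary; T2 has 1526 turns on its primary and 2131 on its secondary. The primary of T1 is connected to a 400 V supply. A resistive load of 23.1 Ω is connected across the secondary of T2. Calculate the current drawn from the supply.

I_supply ≈ 2.77 A

Secondary of T1: V = 400.00 × 332/1160 = 114.48 V.
Secondary of T2: V = 114.48 × 2131/1526 = 159.87 V.
I_load = 159.87/23.1 = 6.9208 A, so P_out = 159.87 × 6.9208 = 1106.4 W.
All ideal ⇒ P_in = P_out, so I_supply = 1106.4/400 = 2.77 A.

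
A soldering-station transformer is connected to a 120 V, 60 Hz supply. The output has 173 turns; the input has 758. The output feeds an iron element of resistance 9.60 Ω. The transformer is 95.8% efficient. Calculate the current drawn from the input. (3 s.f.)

V_out = 120 × 173/758 = 27.388 V.
I_out = V_out/R = 27.388/9.60 = 2.8529 A.
P_out = V_out I_out = 27.388 × 2.8529 = 78.135 W.
P_in = P_out/η = 78.135/0.958 = 81.560 W.
I_in = P_in/V_in = 81.560/120 = 0.680 A.

I_in ≈ 0.680 A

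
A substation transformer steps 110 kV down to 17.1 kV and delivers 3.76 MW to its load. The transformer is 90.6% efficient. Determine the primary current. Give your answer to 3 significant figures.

P_in = P_out/η = 3.76×10^6/0.906 = 4.1501×10^6 W.
I_p = P_in/V_p = 4.1501×10^6/110000 = 37.7 A.

I_p ≈ 37.7 A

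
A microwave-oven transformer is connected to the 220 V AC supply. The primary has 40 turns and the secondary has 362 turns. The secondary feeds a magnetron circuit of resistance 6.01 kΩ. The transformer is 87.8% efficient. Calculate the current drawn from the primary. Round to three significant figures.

I_p ≈ 3.41 A

V_s = 220 × 362/40 = 1991.0 V.
I_s = V_s/R = 1991.0/6010 = 0.33128 A.
P_out = V_s I_s = 1991.0 × 0.33128 = 659.58 W.
P_in = P_out/η = 659.58/0.878 = 751.23 W.
I_p = P_in/V_p = 751.23/220 = 3.41 A.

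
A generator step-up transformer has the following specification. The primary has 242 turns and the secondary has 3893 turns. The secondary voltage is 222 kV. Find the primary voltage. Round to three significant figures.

V_p ≈ 13800 V

V_p/V_s = N_p/N_s, so V_p = 222000 × 242/3893 = 13800 V.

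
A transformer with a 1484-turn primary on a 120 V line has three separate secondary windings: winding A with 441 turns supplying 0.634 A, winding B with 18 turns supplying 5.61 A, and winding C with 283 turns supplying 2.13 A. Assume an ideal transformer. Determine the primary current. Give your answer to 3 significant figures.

I_p ≈ 0.663 A

V_A = 120 × 441/1484 = 35.660 V; V_B = 120 × 18/1484 = 1.4555 V; V_C = 120 × 283/1484 = 22.884 V.
P_out = V_A I_A + V_B I_B + V_C I_C = 35.660×0.634 + 1.4555×5.61 + 22.884×2.13 = 22.609 + 8.1655 + 48.743 = 79.517 W.
Ideal ⇒ P_in = P_out, so I_p = P_out/V_p = 79.517/120 = 0.663 A.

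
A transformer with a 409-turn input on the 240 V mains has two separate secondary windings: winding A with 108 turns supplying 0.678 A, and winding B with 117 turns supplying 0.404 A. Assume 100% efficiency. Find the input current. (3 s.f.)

I_in ≈ 0.295 A

V_A = 240 × 108/409 = 63.374 V; V_B = 240 × 117/409 = 68.655 V.
P_out = V_A I_A + V_B I_B = 63.374×0.678 + 68.655×0.404 = 42.968 + 27.737 = 70.704 W.
Ideal ⇒ P_in = P_out, so I_in = P_out/V_in = 70.704/240 = 0.295 A.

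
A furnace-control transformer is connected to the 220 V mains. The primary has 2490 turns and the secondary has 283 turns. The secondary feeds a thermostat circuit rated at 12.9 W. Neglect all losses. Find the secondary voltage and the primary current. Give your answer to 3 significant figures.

V_s ≈ 25.0 V, I_p ≈ 0.0586 A

V_s = V_p × N_s/N_p = 220 × 283/2490 = 25.004 V.
I_s = P/V_s = 12.9/25.004 = 0.51592 A.
I_p = I_s × N_s/N_p = 0.51592 × 283/2490 = 0.0586 A.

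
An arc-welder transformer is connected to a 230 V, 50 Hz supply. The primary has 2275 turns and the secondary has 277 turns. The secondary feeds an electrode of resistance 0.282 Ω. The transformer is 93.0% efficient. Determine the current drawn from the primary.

V_s = 230 × 277/2275 = 28.004 V.
I_s = V_s/R = 28.004/0.282 = 99.306 A.
P_out = V_s I_s = 28.004 × 99.306 = 2781.0 W.
P_in = P_out/η = 2781.0/0.930 = 2990.3 W.
I_p = P_in/V_p = 2990.3/230 = 13.0 A.

I_p ≈ 13.0 A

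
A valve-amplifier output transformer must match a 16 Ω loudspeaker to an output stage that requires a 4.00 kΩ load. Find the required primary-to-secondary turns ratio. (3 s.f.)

Z_p/Z_s = (N_p/N_s)², so N_p/N_s = √(4000/16) = √250 = 15.8.

N_p/N_s ≈ 15.8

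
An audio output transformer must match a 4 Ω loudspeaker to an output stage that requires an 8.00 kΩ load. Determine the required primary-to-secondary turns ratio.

Z_p/Z_s = (N_p/N_s)², so N_p/N_s = √(8000/4) = √2000 = 44.7.

N_p/N_s ≈ 44.7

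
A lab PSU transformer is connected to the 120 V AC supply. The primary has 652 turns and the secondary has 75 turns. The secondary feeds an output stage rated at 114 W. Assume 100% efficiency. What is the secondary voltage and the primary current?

V_s ≈ 13.8 V, I_p ≈ 0.950 A

V_s = V_p × N_s/N_p = 120 × 75/652 = 13.804 V.
I_s = P/V_s = 114/13.804 = 8.2587 A.
I_p = I_s × N_s/N_p = 8.2587 × 75/652 = 0.950 A.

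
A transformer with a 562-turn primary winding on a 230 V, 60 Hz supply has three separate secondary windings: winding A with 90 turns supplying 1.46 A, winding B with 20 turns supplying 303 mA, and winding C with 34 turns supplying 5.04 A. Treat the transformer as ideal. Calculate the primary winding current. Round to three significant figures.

V_A = 230 × 90/562 = 36.833 V; V_B = 230 × 20/562 = 8.1851 V; V_C = 230 × 34/562 = 13.915 V.
P_out = V_A I_A + V_B I_B + V_C I_C = 36.833×1.46 + 8.1851×0.303 + 13.915×5.04 = 53.776 + 2.4801 + 70.130 = 126.39 W.
Ideal ⇒ P_in = P_out, so I_p = P_out/V_p = 126.39/230 = 0.550 A.

I_p ≈ 0.550 A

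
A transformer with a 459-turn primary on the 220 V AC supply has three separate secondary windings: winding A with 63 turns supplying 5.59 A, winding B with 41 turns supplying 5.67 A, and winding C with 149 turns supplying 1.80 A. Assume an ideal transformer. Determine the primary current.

I_p ≈ 1.86 A

V_A = 220 × 63/459 = 30.196 V; V_B = 220 × 41/459 = 19.651 V; V_C = 220 × 149/459 = 71.416 V.
P_out = V_A I_A + V_B I_B + V_C I_C = 30.196×5.59 + 19.651×5.67 + 71.416×1.80 = 168.80 + 111.42 + 128.55 = 408.77 W.
Ideal ⇒ P_in = P_out, so I_p = P_out/V_p = 408.77/220 = 1.86 A.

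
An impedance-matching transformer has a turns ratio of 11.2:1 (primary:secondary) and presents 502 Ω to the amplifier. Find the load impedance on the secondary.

Z_s ≈ 4.00 Ω

Z_s = Z_p/(N_p/N_s)² = 502/11.2² = 4.00 Ω.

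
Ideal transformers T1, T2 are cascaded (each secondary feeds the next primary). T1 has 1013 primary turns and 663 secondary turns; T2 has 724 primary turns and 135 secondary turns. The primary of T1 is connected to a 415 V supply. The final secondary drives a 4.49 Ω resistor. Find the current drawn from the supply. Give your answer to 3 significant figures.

I_supply ≈ 1.38 A

Secondary of T1: V = 415.00 × 663/1013 = 271.61 V.
Secondary of T2: V = 271.61 × 135/724 = 50.646 V.
I_load = 50.646/4.49 = 11.280 A, so P_out = 50.646 × 11.280 = 571.28 W.
All ideal ⇒ P_in = P_out, so I_supply = 571.28/415 = 1.38 A.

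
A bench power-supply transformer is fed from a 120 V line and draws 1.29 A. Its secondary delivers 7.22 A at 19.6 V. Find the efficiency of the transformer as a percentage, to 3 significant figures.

P_in = 120 × 1.29 = 154.800 W.
P_out = 19.6 × 7.22 = 141.512 W.
η = P_out/P_in = 141.512/154.800 = 0.914.

η ≈ 91.4%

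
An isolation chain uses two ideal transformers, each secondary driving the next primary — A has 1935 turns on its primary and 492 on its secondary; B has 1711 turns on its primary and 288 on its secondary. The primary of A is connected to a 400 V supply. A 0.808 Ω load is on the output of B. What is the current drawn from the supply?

I_supply ≈ 0.907 A

After A: V = 400.00 × 492/1935 = 101.71 V.
After B: V = 101.71 × 288/1711 = 17.119 V.
I_load = 17.119/0.808 = 21.187 A, so P_out = 17.119 × 21.187 = 362.71 W.
All ideal ⇒ P_in = P_out, so I_supply = 362.71/400 = 0.907 A.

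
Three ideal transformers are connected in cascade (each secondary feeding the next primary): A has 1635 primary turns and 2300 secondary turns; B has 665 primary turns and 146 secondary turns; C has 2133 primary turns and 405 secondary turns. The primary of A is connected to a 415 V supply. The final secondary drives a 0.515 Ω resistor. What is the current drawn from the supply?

After A: V = 415.00 × 2300/1635 = 583.79 V.
After B: V = 583.79 × 146/665 = 128.17 V.
After C: V = 128.17 × 405/2133 = 24.336 V.
I_load = 24.336/0.515 = 47.255 A, so P_out = 24.336 × 47.255 = 1150.0 W.
All ideal ⇒ P_in = P_out, so I_supply = 1150.0/415 = 2.77 A.

I_supply ≈ 2.77 A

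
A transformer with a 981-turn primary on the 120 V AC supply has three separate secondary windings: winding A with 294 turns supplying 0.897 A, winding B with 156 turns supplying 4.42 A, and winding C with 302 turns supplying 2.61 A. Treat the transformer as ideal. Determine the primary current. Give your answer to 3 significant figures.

I_p ≈ 1.78 A

V_A = 120 × 294/981 = 35.963 V; V_B = 120 × 156/981 = 19.083 V; V_C = 120 × 302/981 = 36.942 V.
P_out = V_A I_A + V_B I_B + V_C I_C = 35.963×0.897 + 19.083×4.42 + 36.942×2.61 = 32.259 + 84.345 + 96.418 = 213.02 W.
Ideal ⇒ P_in = P_out, so I_p = P_out/V_p = 213.02/120 = 1.78 A.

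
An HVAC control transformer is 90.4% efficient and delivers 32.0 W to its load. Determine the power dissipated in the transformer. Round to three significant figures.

P_loss ≈ 3.40 W

P_in = P_out/η = 32.0/0.904 = 35.3982 W.
P_loss = P_in − P_out = 35.3982 − 32.0 = 3.40 W.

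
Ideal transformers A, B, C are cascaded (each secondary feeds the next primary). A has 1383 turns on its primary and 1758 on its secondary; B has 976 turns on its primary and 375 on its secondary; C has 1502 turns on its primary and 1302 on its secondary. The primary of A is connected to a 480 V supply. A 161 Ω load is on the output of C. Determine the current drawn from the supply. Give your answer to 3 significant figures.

Secondary of A: V = 480.00 × 1758/1383 = 610.15 V.
Secondary of B: V = 610.15 × 375/976 = 234.43 V.
Secondary of C: V = 234.43 × 1302/1502 = 203.22 V.
I_load = 203.22/161 = 1.2622 A, so P_out = 203.22 × 1.2622 = 256.50 W.
All ideal ⇒ P_in = P_out, so I_supply = 256.50/480 = 0.534 A.

I_supply ≈ 0.534 A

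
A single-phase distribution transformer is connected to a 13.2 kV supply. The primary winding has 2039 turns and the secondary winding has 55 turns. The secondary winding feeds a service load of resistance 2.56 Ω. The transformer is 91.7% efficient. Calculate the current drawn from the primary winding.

V_s = 13200 × 55/2039 = 356.06 V.
I_s = V_s/R = 356.06/2.56 = 139.08 A.
P_out = V_s I_s = 356.06 × 139.08 = 49522 W.
P_in = P_out/η = 49522/0.917 = 54004 W.
I_p = P_in/V_p = 54004/13200 = 4.09 A.

I_p ≈ 4.09 A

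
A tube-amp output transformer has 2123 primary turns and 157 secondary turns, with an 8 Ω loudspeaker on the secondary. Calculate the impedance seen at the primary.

Z_p = (N_p/N_s)² × Z_s = (2123/157)² × 8 = 1460 Ω.

Z_p ≈ 1460 Ω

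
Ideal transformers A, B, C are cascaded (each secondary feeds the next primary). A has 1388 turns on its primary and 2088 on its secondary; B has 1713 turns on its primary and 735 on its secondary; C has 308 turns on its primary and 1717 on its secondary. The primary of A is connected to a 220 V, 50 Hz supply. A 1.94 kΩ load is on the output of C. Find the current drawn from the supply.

I_supply ≈ 1.47 A

Secondary of A: V = 220.00 × 2088/1388 = 330.95 V.
Secondary of B: V = 330.95 × 735/1713 = 142.00 V.
Secondary of C: V = 142.00 × 1717/308 = 791.61 V.
I_load = 791.61/1940 = 0.40805 A, so P_out = 791.61 × 0.40805 = 323.02 W.
All ideal ⇒ P_in = P_out, so I_supply = 323.02/220 = 1.47 A.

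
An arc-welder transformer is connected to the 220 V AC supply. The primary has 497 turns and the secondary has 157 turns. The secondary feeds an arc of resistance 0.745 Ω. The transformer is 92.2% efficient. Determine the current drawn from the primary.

I_p ≈ 32.0 A

V_s = 220 × 157/497 = 69.497 V.
I_s = V_s/R = 69.497/0.745 = 93.285 A.
P_out = V_s I_s = 69.497 × 93.285 = 6483.0 W.
P_in = P_out/η = 6483.0/0.922 = 7031.4 W.
I_p = P_in/V_p = 7031.4/220 = 32.0 A.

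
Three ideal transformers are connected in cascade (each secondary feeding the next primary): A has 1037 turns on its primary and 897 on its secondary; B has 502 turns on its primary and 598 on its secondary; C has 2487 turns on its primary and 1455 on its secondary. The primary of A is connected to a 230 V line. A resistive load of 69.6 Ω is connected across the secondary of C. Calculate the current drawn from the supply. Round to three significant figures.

Secondary of A: V = 230.00 × 897/1037 = 198.95 V.
Secondary of B: V = 198.95 × 598/502 = 236.99 V.
Secondary of C: V = 236.99 × 1455/2487 = 138.65 V.
I_load = 138.65/69.6 = 1.9921 A, so P_out = 138.65 × 1.9921 = 276.21 W.
All ideal ⇒ P_in = P_out, so I_supply = 276.21/230 = 1.20 A.

I_supply ≈ 1.20 A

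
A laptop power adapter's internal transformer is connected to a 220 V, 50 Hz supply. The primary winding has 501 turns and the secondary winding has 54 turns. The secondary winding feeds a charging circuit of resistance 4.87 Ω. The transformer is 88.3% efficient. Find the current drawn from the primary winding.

I_p ≈ 0.594 A

V_s = 220 × 54/501 = 23.713 V.
I_s = V_s/R = 23.713/4.87 = 4.8691 A.
P_out = V_s I_s = 23.713 × 4.8691 = 115.46 W.
P_in = P_out/η = 115.46/0.883 = 130.76 W.
I_p = P_in/V_p = 130.76/220 = 0.594 A.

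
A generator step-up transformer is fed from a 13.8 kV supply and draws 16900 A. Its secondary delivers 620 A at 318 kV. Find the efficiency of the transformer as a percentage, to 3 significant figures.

η ≈ 84.5%

P_in = 13800 × 16900 = 2.33220×10^8 W.
P_out = 318000 × 620 = 1.97160×10^8 W.
η = P_out/P_in = 1.97160×10^8/(2.33220×10^8) = 0.845.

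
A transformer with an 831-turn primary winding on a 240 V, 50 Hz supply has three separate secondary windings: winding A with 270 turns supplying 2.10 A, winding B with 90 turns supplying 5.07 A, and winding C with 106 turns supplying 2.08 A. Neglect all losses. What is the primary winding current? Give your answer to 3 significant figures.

V_A = 240 × 270/831 = 77.978 V; V_B = 240 × 90/831 = 25.993 V; V_C = 240 × 106/831 = 30.614 V.
P_out = V_A I_A + V_B I_B + V_C I_C = 77.978×2.10 + 25.993×5.07 + 30.614×2.08 = 163.75 + 131.78 + 63.677 = 359.21 W.
Ideal ⇒ P_in = P_out, so I_p = P_out/V_p = 359.21/240 = 1.50 A.

I_p ≈ 1.50 A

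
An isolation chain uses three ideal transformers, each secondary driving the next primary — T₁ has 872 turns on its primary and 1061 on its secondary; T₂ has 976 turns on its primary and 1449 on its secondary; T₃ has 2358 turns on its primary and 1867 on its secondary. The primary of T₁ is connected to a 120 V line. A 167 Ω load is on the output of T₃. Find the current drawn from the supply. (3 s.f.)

I_supply ≈ 1.47 A

Secondary of T₁: V = 120.00 × 1061/872 = 146.01 V.
Secondary of T₂: V = 146.01 × 1449/976 = 216.77 V.
Secondary of T₃: V = 216.77 × 1867/2358 = 171.63 V.
I_load = 171.63/167 = 1.0277 A, so P_out = 171.63 × 1.0277 = 176.39 W.
All ideal ⇒ P_in = P_out, so I_supply = 176.39/120 = 1.47 A.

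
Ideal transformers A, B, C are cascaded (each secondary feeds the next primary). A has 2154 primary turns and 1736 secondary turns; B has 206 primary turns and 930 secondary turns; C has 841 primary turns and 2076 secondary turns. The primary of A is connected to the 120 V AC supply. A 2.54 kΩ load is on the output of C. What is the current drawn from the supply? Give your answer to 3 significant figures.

I_supply ≈ 3.81 A

After A: V = 120.00 × 1736/2154 = 96.713 V.
After B: V = 96.713 × 930/206 = 436.62 V.
After C: V = 436.62 × 2076/841 = 1077.8 V.
I_load = 1077.8/2540 = 0.42433 A, so P_out = 1077.8 × 0.42433 = 457.33 W.
All ideal ⇒ P_in = P_out, so I_supply = 457.33/120 = 3.81 A.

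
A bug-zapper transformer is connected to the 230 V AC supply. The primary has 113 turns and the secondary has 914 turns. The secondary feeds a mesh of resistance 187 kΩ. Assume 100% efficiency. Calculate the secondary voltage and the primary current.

V_s ≈ 1860 V, I_p ≈ 0.0805 A

V_s = V_p × N_s/N_p = 230 × 914/113 = 1860.4 V.
I_s = V_s/R = 1860.4/187000 = 0.0099484 A.
I_p = I_s × N_s/N_p = 0.0099484 × 914/113 = 0.0805 A.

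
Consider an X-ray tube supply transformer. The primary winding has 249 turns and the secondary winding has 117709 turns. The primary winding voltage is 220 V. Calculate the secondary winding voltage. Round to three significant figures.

V_s ≈ 104000 V

V_s/V_p = N_s/N_p, so V_s = 220 × 117709/249 = 104000 V.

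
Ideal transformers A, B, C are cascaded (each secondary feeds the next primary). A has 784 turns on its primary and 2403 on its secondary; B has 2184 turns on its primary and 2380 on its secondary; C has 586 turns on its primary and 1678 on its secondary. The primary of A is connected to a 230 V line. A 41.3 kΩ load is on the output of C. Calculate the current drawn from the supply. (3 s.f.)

After A: V = 230.00 × 2403/784 = 704.96 V.
After B: V = 704.96 × 2380/2184 = 768.23 V.
After C: V = 768.23 × 1678/586 = 2199.8 V.
I_load = 2199.8/41300 = 0.053264 A, so P_out = 2199.8 × 0.053264 = 117.17 W.
All ideal ⇒ P_in = P_out, so I_supply = 117.17/230 = 0.509 A.

I_supply ≈ 0.509 A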